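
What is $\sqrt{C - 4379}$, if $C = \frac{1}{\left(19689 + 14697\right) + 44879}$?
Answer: $\frac{3 i \sqrt{3056999462890}}{79265} \approx 66.174 i$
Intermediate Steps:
$C = \frac{1}{79265}$ ($C = \frac{1}{34386 + 44879} = \frac{1}{79265} \approx 1.2616 \cdot 10^{-5}$)
$\sqrt{C - 4379} = \sqrt{\frac{1}{79265} - 4379} = \sqrt{- \frac{347101434}{79265}} = \frac{3 i \sqrt{3056999462890}}{79265}$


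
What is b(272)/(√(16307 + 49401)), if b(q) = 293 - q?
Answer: 21*√16427/32854 ≈ 0.081924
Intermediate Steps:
b(272)/(√(16307 + 49401)) = (293 - 1*272)/(√(16307 + 49401)) = (293 - 272)/(√65708) = 21/((2*√16427)) = 21*(√16427/32854) = 21*√16427/32854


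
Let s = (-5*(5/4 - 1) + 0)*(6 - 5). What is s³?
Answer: -125/64 ≈ -1.9531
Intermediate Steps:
s = -5/4 (s = (-5*(5*(¼) - 1) + 0)*1 = (-5*(5/4 - 1) + 0)*1 = (-5*¼ + 0)*1 = (-5/4 + 0)*1 = -5/4*1 = -5/4 ≈ -1.2500)
s³ = (-5/4)³ = -125/64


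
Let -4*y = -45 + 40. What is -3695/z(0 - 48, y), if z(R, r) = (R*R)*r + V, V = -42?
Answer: -3695/2838 ≈ -1.3020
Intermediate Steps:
y = 5/4 (y = -(-45 + 40)/4 = -1/4*(-5) = 5/4 ≈ 1.2500)
z(R, r) = -42 + r*R**2 (z(R, r) = (R*R)*r - 42 = R**2*r - 42 = r*R**2 - 42 = -42 + r*R**2)
-3695/z(0 - 48, y) = -3695/(-42 + 5*(0 - 48)**2/4) = -3695/(-42 + (5/4)*(-48)**2) = -3695/(-42 + (5/4)*2304) = -3695/(-42 + 2880) = -3695/2838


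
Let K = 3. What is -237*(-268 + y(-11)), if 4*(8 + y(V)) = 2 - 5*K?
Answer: 264729/4 ≈ 66182.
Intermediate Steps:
y(V) = -45/4 (y(V) = -8 + (2 - 5*3)/4 = -8 + (2 - 15)/4 = -8 + (1/4)*(-13) = -8 - 13/4 = -45/4)
-237*(-268 + y(-11)) = -237*(-268 - 45/4) = -237*(-1117/4) = 264729/4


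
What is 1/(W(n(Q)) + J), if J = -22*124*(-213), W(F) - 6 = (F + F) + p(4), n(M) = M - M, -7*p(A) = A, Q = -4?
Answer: 7/4067486 ≈ 1.7210e-6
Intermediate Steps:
p(A) = -A/7
n(M) = 0
W(F) = 38/7 + 2*F (W(F) = 6 + ((F + F) - ⅐*4) = 6 + (2*F - 4/7) = 6 + (-4/7 + 2*F) = 38/7 + 2*F)
J = 581064 (J = -2728*(-213) = 581064)
1/(W(n(Q)) + J) = 1/((38/7 + 2*0) + 581064) = 1/((38/7 + 0) + 581064) = 1/(38/7 + 581064) = 1/(4067486/7) = 7/4067486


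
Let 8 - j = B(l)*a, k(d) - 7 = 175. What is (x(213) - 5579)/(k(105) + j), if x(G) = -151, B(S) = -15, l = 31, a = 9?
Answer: -1146/65 ≈ -17.631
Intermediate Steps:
k(d) = 182 (k(d) = 7 + 175 = 182)
j = 143 (j = 8 - (-15)*9 = 8 - 1*(-135) = 8 + 135 = 143)
(x(213) - 5579)/(k(105) + j) = (-151 - 5579)/(182 + 143) = -5730/325 = -5730*1/325 = -1146/65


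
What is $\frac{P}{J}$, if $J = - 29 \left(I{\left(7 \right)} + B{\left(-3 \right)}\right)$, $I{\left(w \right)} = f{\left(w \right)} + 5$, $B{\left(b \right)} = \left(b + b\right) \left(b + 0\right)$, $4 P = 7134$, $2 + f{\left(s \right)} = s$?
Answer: $- \frac{123}{56} \approx -2.1964$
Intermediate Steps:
$f{\left(s \right)} = -2 + s$
$P = \frac{3567}{2}$ ($P = \frac{1}{4} \cdot 7134 = \frac{3567}{2} \approx 1783.5$)
$B{\left(b \right)} = 2 b^{2}$ ($B{\left(b \right)} = 2 b b = 2 b^{2}$)
$I{\left(w \right)} = 3 + w$ ($I{\left(w \right)} = \left(-2 + w\right) + 5 = 3 + w$)
$J = -812$ ($J = - 29 \left(\left(3 + 7\right) + 2 \left(-3\right)^{2}\right) = - 29 \left(10 + 2 \cdot 9\right) = - 29 \left(10 + 18\right) = \left(-29\right) 28 = -812$)
$\frac{P}{J} = \frac{3567}{2 \left(-812\right)} = \frac{3567}{2} \left(- \frac{1}{812}\right) = - \frac{123}{56}$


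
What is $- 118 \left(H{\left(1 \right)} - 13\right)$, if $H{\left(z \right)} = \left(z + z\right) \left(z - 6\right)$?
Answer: $2714$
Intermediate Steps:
$H{\left(z \right)} = 2 z \left(-6 + z\right)$
$- 118 \left(H{\left(1 \right)} - 13\right) = - 118 \left(2 \cdot 1 \left(-6 + 1\right) - 13\right) = - 118 \left(2 \cdot 1 \left(-5\right) - 13\right) = - 118 \left(-10 - 13\right) = \left(-118\right) \left(-23\right) = 2714$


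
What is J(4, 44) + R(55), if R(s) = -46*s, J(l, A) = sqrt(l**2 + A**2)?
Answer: -2530 + 4*sqrt(122) ≈ -2485.8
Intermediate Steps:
J(l, A) = sqrt(A**2 + l**2)
J(4, 44) + R(55) = sqrt(44**2 + 4**2) - 46*55 = sqrt(1936 + 16) - 2530 = sqrt(1952) - 2530 = 4*sqrt(122) - 2530 = -2530 + 4*sqrt(122)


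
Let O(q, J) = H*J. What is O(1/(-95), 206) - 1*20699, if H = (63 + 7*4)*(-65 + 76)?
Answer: 185507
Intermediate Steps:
H = 1001 (H = (63 + 28)*11 = 91*11 = 1001)
O(q, J) = 1001*J
O(1/(-95), 206) - 1*20699 = 1001*206 - 1*20699 = 206206 - 20699 = 185507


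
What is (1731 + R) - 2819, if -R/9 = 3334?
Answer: -31094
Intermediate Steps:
R = -30006 (R = -9*3334 = -30006)
(1731 + R) - 2819 = (1731 - 30006) - 2819 = -28275 - 2819 = -31094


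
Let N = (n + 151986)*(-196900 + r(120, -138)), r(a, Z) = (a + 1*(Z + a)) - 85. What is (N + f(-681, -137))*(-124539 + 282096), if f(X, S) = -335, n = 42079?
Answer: -6019953569159610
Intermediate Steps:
r(a, Z) = -85 + Z + 2*a (r(a, Z) = (a + (Z + a)) - 85 = (Z + 2*a) - 85 = -85 + Z + 2*a)
N = -38208099395 (N = (42079 + 151986)*(-196900 + (-85 - 138 + 2*120)) = 194065*(-196900 + (-85 - 138 + 240)) = 194065*(-196900 + 17) = 194065*(-196883) = -38208099395)
(N + f(-681, -137))*(-124539 + 282096) = (-38208099395 - 335)*(-124539 + 282096) = -38208099730*157557 = -6019953569159610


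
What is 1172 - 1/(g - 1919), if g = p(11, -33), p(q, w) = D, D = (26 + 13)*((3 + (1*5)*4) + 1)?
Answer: 1152077/983 ≈ 1172.0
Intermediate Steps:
D = 936 (D = 39*((3 + 5*4) + 1) = 39*((3 + 20) + 1) = 39*(23 + 1) = 39*24 = 936)
p(q, w) = 936
g = 936
1172 - 1/(g - 1919) = 1172 - 1/(936 - 1919) = 1172 - 1/(-983) = 1172 - 1*(-1/983) = 1172 + 1/983 = 1152077/983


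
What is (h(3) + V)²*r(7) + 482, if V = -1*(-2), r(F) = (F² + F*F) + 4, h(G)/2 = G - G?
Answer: 890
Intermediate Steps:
h(G) = 0 (h(G) = 2*(G - G) = 2*0 = 0)
r(F) = 4 + 2*F² (r(F) = (F² + F²) + 4 = 2*F² + 4 = 4 + 2*F²)
V = 2
(h(3) + V)²*r(7) + 482 = (0 + 2)²*(4 + 2*7²) + 482 = 2²*(4 + 2*49) + 482 = 4*(4 + 98) + 482 = 4*102 + 482 = 408 + 482 = 890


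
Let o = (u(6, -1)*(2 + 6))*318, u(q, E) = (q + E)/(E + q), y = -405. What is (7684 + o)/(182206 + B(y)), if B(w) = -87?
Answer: 10228/182119 ≈ 0.056161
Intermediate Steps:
u(q, E) = 1 (u(q, E) = (E + q)/(E + q) = 1)
o = 2544 (o = (1*(2 + 6))*318 = (1*8)*318 = 8*318 = 2544)
(7684 + o)/(182206 + B(y)) = (7684 + 2544)/(182206 - 87) = 10228/182119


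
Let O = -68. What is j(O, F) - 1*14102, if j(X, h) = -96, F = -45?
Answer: -14198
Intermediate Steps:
j(O, F) - 1*14102 = -96 - 1*14102 = -96 - 14102 = -14198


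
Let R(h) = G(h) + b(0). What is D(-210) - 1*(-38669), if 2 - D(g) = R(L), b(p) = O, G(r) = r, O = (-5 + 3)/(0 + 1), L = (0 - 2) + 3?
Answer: 38672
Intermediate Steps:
L = 1 (L = -2 + 3 = 1)
O = -2 (O = -2/1 = -2*1 = -2)
b(p) = -2
R(h) = -2 + h (R(h) = h - 2 = -2 + h)
D(g) = 3 (D(g) = 2 - (-2 + 1) = 2 - 1*(-1) = 2 + 1 = 3)
D(-210) - 1*(-38669) = 3 - 1*(-38669) = 3 + 38669 = 38672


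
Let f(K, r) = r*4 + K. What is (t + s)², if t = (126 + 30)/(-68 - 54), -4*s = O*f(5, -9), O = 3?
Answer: 28740321/59536 ≈ 482.74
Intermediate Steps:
f(K, r) = K + 4*r (f(K, r) = 4*r + K = K + 4*r)
s = 93/4 (s = -3*(5 + 4*(-9))/4 = -3*(5 - 36)/4 = -3*(-31)/4 = -¼*(-93) = 93/4 ≈ 23.250)
t = -78/61 (t = 156/(-122) = 156*(-1/122) = -78/61 ≈ -1.2787)
(t + s)² = (-78/61 + 93/4)² = (5361/244)² = 28740321/59536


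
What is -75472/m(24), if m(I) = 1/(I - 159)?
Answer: 10188720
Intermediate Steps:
m(I) = 1/(-159 + I)
-75472/m(24) = -75472/(1/(-159 + 24)) = -75472/(1/(-135)) = -75472/(-1/135) = -75472*(-135) = 10188720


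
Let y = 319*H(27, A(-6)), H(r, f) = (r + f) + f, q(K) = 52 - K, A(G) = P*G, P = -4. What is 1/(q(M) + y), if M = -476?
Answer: 1/24453 ≈ 4.0895e-5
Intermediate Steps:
A(G) = -4*G
H(r, f) = r + 2*f (H(r, f) = (f + r) + f = r + 2*f)
y = 23925 (y = 319*(27 + 2*(-4*(-6))) = 319*(27 + 2*24) = 319*(27 + 48) = 319*75 = 23925)
1/(q(M) + y) = 1/((52 - 1*(-476)) + 23925) = 1/((52 + 476) + 23925) = 1/(528 + 23925) = 1/24453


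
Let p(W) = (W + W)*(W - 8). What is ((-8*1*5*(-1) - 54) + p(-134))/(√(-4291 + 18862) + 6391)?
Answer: 121563211/20415155 - 57063*√1619/20415155 ≈ 5.8421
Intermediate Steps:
p(W) = 2*W*(-8 + W) (p(W) = (2*W)*(-8 + W) = 2*W*(-8 + W))
((-8*1*5*(-1) - 54) + p(-134))/(√(-4291 + 18862) + 6391) = ((-8*1*5*(-1) - 54) + 2*(-134)*(-8 - 134))/(√(-4291 + 18862) + 6391) = ((-40*(-1) - 54) + 2*(-134)*(-142))/(√14571 + 6391) = ((-8*(-5) - 54) + 38056)/(3*√1619 + 6391) = ((40 - 54) + 38056)/(6391 + 3*√1619) = (-14 + 38056)/(6391 + 3*√1619) = 38042/(6391 + 3*√1619)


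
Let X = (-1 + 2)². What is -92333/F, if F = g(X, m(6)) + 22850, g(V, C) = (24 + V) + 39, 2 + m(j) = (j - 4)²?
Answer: -92333/22914 ≈ -4.0295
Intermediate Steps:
m(j) = -2 + (-4 + j)² (m(j) = -2 + (j - 4)² = -2 + (-4 + j)²)
X = 1 (X = 1² = 1)
g(V, C) = 63 + V
F = 22914 (F = (63 + 1) + 22850 = 64 + 22850 = 22914)
-92333/F = -92333/22914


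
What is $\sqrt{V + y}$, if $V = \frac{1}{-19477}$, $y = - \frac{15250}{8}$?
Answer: $\frac{i \sqrt{2892570736533}}{38954} \approx 43.661 i$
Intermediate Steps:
$y = - \frac{7625}{4}$ ($y = \left(-15250\right) \frac{1}{8} = - \frac{7625}{4} \approx -1906.3$)
$V = - \frac{1}{19477} \approx -5.1343 \cdot 10^{-5}$
$\sqrt{V + y} = \sqrt{- \frac{1}{19477} - \frac{7625}{4}} = \sqrt{- \frac{148512129}{77908}} = \frac{i \sqrt{2892570736533}}{38954}$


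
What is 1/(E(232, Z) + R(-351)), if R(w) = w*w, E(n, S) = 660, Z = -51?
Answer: 1/123861 ≈ 8.0736e-6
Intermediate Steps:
R(w) = w²
1/(E(232, Z) + R(-351)) = 1/(660 + (-351)²) = 1/(660 + 123201) = 1/123861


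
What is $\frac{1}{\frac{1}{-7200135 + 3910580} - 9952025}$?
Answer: $- \frac{3289555}{32737733598876} \approx -1.0048 \cdot 10^{-7}$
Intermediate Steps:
$\frac{1}{\frac{1}{-7200135 + 3910580} - 9952025} = \frac{1}{\frac{1}{-3289555} - 9952025} = \frac{1}{- \frac{1}{3289555} - 9952025} = \frac{1}{- \frac{32737733598876}{3289555}} = - \frac{3289555}{32737733598876}$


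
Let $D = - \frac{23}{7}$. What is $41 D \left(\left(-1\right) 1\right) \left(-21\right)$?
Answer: $-2829$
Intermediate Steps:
$D = - \frac{23}{7}$ ($D = \left(-23\right) \frac{1}{7} = - \frac{23}{7} \approx -3.2857$)
$41 D \left(\left(-1\right) 1\right) \left(-21\right) = 41 \left(- \frac{23 \left(\left(-1\right) 1\right)}{7}\right) \left(-21\right) = 41 \left(\left(- \frac{23}{7}\right) \left(-1\right)\right) \left(-21\right) = 41 \cdot \frac{23}{7} \left(-21\right) = \frac{943}{7} \left(-21\right) = -2829$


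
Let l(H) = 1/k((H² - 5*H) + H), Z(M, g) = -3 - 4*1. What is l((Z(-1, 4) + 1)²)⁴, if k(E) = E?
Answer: 1/1761205026816 ≈ 5.6779e-13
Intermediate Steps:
Z(M, g) = -7 (Z(M, g) = -3 - 4 = -7)
l(H) = 1/(H² - 4*H) (l(H) = 1/((H² - 5*H) + H) = 1/(H² - 4*H))
l((Z(-1, 4) + 1)²)⁴ = (1/(((-7 + 1)²)*(-4 + (-7 + 1)²)))⁴ = (1/(((-6)²)*(-4 + (-6)²)))⁴ = (1/(36*(-4 + 36)))⁴ = ((1/36)/32)⁴ = ((1/36)*(1/32))⁴ = (1/1152)⁴ = 1/1761205026816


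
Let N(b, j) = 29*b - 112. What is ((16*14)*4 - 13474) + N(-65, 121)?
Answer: -14575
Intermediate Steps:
N(b, j) = -112 + 29*b
((16*14)*4 - 13474) + N(-65, 121) = ((16*14)*4 - 13474) + (-112 + 29*(-65)) = (224*4 - 13474) + (-112 - 1885) = (896 - 13474) - 1997 = -12578 - 1997 = -14575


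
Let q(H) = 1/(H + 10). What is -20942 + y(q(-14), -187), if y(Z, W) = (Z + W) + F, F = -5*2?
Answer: -84557/4 ≈ -21139.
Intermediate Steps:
q(H) = 1/(10 + H)
F = -10
y(Z, W) = -10 + W + Z (y(Z, W) = (Z + W) - 10 = (W + Z) - 10 = -10 + W + Z)
-20942 + y(q(-14), -187) = -20942 + (-10 - 187 + 1/(10 - 14)) = -20942 + (-10 - 187 + 1/(-4)) = -20942 + (-10 - 187 - ¼) = -20942 - 789/4 = -84557/4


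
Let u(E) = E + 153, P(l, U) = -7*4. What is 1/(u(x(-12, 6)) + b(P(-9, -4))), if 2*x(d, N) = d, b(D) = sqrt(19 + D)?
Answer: 49/7206 - I/7206 ≈ 0.0067999 - 0.00013877*I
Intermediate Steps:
P(l, U) = -28
x(d, N) = d/2
u(E) = 153 + E
1/(u(x(-12, 6)) + b(P(-9, -4))) = 1/((153 + (1/2)*(-12)) + sqrt(19 - 28)) = 1/((153 - 6) + sqrt(-9)) = 1/(147 + 3*I) = (147 - 3*I)/21618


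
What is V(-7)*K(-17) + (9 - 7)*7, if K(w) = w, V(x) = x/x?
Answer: -3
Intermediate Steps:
V(x) = 1
V(-7)*K(-17) + (9 - 7)*7 = 1*(-17) + (9 - 7)*7 = -17 + 2*7 = -17 + 14 = -3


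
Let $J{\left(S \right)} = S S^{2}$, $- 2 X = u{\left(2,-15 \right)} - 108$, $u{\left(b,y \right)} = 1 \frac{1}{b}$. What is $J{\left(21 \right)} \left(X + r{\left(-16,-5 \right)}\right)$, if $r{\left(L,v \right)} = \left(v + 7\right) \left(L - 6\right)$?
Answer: $\frac{361179}{4} \approx 90295.0$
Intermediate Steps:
$u{\left(b,y \right)} = \frac{1}{b}$
$X = \frac{215}{4}$ ($X = - \frac{\frac{1}{2} - 108}{2} = \left(- \frac{1}{2}\right) \left(- \frac{215}{2}\right) = \frac{215}{4} \approx 53.75$)
$J{\left(S \right)} = S^{3}$
$r{\left(L,v \right)} = \left(-6 + L\right) \left(7 + v\right)$ ($r{\left(L,v \right)} = \left(7 + v\right) \left(-6 + L\right) = \left(-6 + L\right) \left(7 + v\right)$)
$J{\left(21 \right)} \left(X + r{\left(-16,-5 \right)}\right) = 21^{3} \left(\frac{215}{4} - 44\right) = 9261 \left(\frac{215}{4} + \left(-42 + 30 - 112 + 80\right)\right) = 9261 \left(\frac{215}{4} - 44\right) = 9261 \cdot \frac{39}{4} = \frac{361179}{4}$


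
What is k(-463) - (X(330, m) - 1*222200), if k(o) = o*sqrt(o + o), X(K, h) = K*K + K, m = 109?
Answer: 112970 - 463*I*sqrt(926) ≈ 1.1297e+5 - 14089.0*I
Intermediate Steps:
X(K, h) = K + K**2 (X(K, h) = K**2 + K = K + K**2)
k(o) = sqrt(2)*o**(3/2) (k(o) = o*sqrt(2*o) = o*(sqrt(2)*sqrt(o)) = sqrt(2)*o**(3/2))
k(-463) - (X(330, m) - 1*222200) = sqrt(2)*(-463)**(3/2) - (330*(1 + 330) - 1*222200) = sqrt(2)*(-463*I*sqrt(463)) - (330*331 - 222200) = -463*I*sqrt(926) - (109230 - 222200) = -463*I*sqrt(926) - 1*(-112970) = -463*I*sqrt(926) + 112970 = 112970 - 463*I*sqrt(926)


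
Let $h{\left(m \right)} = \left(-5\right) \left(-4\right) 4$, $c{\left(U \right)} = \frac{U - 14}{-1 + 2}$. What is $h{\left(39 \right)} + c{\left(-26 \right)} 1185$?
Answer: $-47320$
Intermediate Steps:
$c{\left(U \right)} = -14 + U$ ($c{\left(U \right)} = \frac{-14 + U}{1} = \left(-14 + U\right) 1 = -14 + U$)
$h{\left(m \right)} = 80$ ($h{\left(m \right)} = 20 \cdot 4 = 80$)
$h{\left(39 \right)} + c{\left(-26 \right)} 1185 = 80 + \left(-14 - 26\right) 1185 = 80 - 47400 = -47320$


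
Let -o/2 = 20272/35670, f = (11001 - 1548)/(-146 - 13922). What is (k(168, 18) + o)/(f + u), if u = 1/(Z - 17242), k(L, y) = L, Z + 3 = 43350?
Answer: -218584894920224/880180424799 ≈ -248.34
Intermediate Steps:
Z = 43347 (Z = -3 + 43350 = 43347)
f = -9453/14068 (f = 9453/(-14068) = 9453*(-1/14068) = -9453/14068 ≈ -0.67195)
u = 1/26105 (u = 1/(43347 - 17242) = 1/26105 ≈ 3.8307e-5)
o = -20272/17835 (o = -40544/35670 = -2*10136/17835 = -20272/17835 ≈ -1.1366)
(k(168, 18) + o)/(f + u) = (168 - 20272/17835)/(-9453/14068 + 1/26105) = 2976008/(17835*(-246756497/367245140)) = (2976008/17835)*(-367245140/246756497) = -218584894920224/880180424799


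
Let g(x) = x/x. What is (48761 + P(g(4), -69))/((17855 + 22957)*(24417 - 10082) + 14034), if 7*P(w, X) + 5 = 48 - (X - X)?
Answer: 18965/227521021 ≈ 8.3355e-5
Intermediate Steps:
g(x) = 1
P(w, X) = 43/7 (P(w, X) = -5/7 + (48 - (X - X))/7 = -5/7 + (48 - 1*0)/7 = -5/7 + (48 + 0)/7 = -5/7 + (⅐)*48 = -5/7 + 48/7 = 43/7)
(48761 + P(g(4), -69))/((17855 + 22957)*(24417 - 10082) + 14034) = (48761 + 43/7)/((17855 + 22957)*(24417 - 10082) + 14034) = 341370/(7*(40812*14335 + 14034)) = 341370/(7*(585040020 + 14034)) = (341370/7)/585054054 = (341370/7)*(1/585054054) = 18965/227521021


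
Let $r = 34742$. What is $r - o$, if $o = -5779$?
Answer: $40521$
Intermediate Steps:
$r - o = 34742 - -5779 = 34742 + 5779 = 40521$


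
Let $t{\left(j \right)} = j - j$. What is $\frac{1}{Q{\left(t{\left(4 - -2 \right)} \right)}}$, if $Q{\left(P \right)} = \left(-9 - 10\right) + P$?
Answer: $- \frac{1}{19} \approx -0.052632$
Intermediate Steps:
$t{\left(j \right)} = 0$
$Q{\left(P \right)} = -19 + P$ ($Q{\left(P \right)} = \left(-9 - 10\right) + P = -19 + P$)
$\frac{1}{Q{\left(t{\left(4 - -2 \right)} \right)}} = \frac{1}{-19 + 0} = \frac{1}{-19} = - \frac{1}{19}$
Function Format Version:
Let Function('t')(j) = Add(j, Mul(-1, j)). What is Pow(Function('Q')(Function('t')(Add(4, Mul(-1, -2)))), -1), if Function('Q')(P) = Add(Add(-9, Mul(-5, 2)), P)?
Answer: Rational(-1, 19) ≈ -0.052632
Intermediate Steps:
Function('t')(j) = 0
Function('Q')(P) = Add(-19, P) (Function('Q')(P) = Add(Add(-9, -10), P) = Add(-19, P))
Pow(Function('Q')(Function('t')(Add(4, Mul(-1, -2)))), -1) = Pow(Add(-19, 0), -1) = Pow(-19, -1) = Rational(-1, 19)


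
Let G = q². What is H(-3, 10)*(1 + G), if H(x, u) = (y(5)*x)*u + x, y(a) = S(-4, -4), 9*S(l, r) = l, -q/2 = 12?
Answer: 17887/3 ≈ 5962.3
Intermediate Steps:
q = -24 (q = -2*12 = -24)
S(l, r) = l/9
y(a) = -4/9 (y(a) = (⅑)*(-4) = -4/9)
G = 576 (G = (-24)² = 576)
H(x, u) = x - 4*u*x/9 (H(x, u) = (-4*x/9)*u + x = -4*u*x/9 + x = x - 4*u*x/9)
H(-3, 10)*(1 + G) = ((⅑)*(-3)*(9 - 4*10))*(1 + 576) = ((⅑)*(-3)*(9 - 40))*577 = ((⅑)*(-3)*(-31))*577 = (31/3)*577 = 17887/3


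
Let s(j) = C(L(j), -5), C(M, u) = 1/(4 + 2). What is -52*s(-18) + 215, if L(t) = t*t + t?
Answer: 619/3 ≈ 206.33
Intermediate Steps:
L(t) = t + t² (L(t) = t² + t = t + t²)
C(M, u) = ⅙ (C(M, u) = 1/6 = ⅙)
s(j) = ⅙
-52*s(-18) + 215 = -52*⅙ + 215 = -26/3 + 215 = 619/3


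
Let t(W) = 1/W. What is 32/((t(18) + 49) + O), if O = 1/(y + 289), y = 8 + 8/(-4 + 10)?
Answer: 515520/790339 ≈ 0.65228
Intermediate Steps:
y = 28/3 (y = 8 + 8/6 = 8 + (1/6)*8 = 8 + 4/3 = 28/3 ≈ 9.3333)
O = 3/895 (O = 1/(28/3 + 289) = 1/(895/3) = 3/895 ≈ 0.0033520)
32/((t(18) + 49) + O) = 32/((1/18 + 49) + 3/895) = 32/(883/18 + 3/895) = 32/(790339/16110) = 32*(16110/790339) = 515520/790339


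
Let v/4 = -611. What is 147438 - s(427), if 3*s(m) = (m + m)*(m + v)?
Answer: 2164832/3 ≈ 7.2161e+5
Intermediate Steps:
v = -2444 (v = 4*(-611) = -2444)
s(m) = 2*m*(-2444 + m)/3 (s(m) = ((m + m)*(m - 2444))/3 = ((2*m)*(-2444 + m))/3 = (2*m*(-2444 + m))/3 = 2*m*(-2444 + m)/3)
147438 - s(427) = 147438 - 2*427*(-2444 + 427)/3 = 147438 - 2*427*(-2017)/3 = 147438 - 1*(-1722518/3) = 147438 + 1722518/3 = 2164832/3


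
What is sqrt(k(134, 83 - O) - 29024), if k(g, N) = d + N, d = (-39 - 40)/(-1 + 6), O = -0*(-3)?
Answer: 4*I*sqrt(45245)/5 ≈ 170.17*I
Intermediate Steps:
O = 0 (O = -1*0 = 0)
d = -79/5 ≈ -15.800
k(g, N) = -79/5 + N
sqrt(k(134, 83 - O) - 29024) = sqrt((-79/5 + (83 - 1*0)) - 29024) = sqrt((-79/5 + (83 + 0)) - 29024) = sqrt((-79/5 + 83) - 29024) = sqrt(336/5 - 29024) = sqrt(-144784/5) = 4*I*sqrt(45245)/5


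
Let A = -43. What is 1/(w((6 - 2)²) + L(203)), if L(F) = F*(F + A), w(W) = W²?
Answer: 1/32736 ≈ 3.0547e-5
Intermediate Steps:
L(F) = F*(-43 + F) (L(F) = F*(F - 43) = F*(-43 + F))
1/(w((6 - 2)²) + L(203)) = 1/(((6 - 2)²)² + 203*(-43 + 203)) = 1/((4²)² + 203*160) = 1/(16² + 32480) = 1/(256 + 32480) = 1/32736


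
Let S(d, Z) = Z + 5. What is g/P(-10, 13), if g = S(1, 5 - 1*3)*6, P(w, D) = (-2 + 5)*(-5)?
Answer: -14/5 ≈ -2.8000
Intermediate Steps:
S(d, Z) = 5 + Z
P(w, D) = -15 (P(w, D) = 3*(-5) = -15)
g = 42 (g = (5 + (5 - 1*3))*6 = (5 + (5 - 3))*6 = (5 + 2)*6 = 7*6 = 42)
g/P(-10, 13) = 42/(-15) = -1/15*42 = -14/5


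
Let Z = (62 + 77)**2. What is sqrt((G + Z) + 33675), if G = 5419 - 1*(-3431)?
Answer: 17*sqrt(214) ≈ 248.69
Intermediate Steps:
Z = 19321 (Z = 139**2 = 19321)
G = 8850 (G = 5419 + 3431 = 8850)
sqrt((G + Z) + 33675) = sqrt((8850 + 19321) + 33675) = sqrt(28171 + 33675) = sqrt(61846) = 17*sqrt(214)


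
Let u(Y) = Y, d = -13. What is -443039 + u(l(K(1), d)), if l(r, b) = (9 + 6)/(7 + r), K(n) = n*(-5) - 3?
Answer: -443054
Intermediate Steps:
K(n) = -3 - 5*n (K(n) = -5*n - 3 = -3 - 5*n)
l(r, b) = 15/(7 + r)
-443039 + u(l(K(1), d)) = -443039 + 15/(7 + (-3 - 5*1)) = -443039 + 15/(7 + (-3 - 5)) = -443039 + 15/(7 - 8) = -443039 + 15/(-1) = -443039 + 15*(-1) = -443039 - 15 = -443054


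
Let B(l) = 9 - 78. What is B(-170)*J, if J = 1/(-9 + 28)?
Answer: -69/19 ≈ -3.6316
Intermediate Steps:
B(l) = -69
J = 1/19 ≈ 0.052632
B(-170)*J = -69*1/19 = -69/19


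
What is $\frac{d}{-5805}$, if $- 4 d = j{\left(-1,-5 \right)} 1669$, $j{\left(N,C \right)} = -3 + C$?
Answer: $- \frac{3338}{5805} \approx -0.57502$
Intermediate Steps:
$d = 3338$ ($d = - \frac{\left(-3 - 5\right) 1669}{4} = - \frac{\left(-8\right) 1669}{4} = \left(- \frac{1}{4}\right) \left(-13352\right) = 3338$)
$\frac{d}{-5805} = \frac{3338}{-5805} = 3338 \left(- \frac{1}{5805}\right) = - \frac{3338}{5805}$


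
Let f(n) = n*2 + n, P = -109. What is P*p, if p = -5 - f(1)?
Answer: 872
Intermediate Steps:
f(n) = 3*n (f(n) = 2*n + n = 3*n)
p = -8 (p = -5 - 3 = -8)
P*p = -109*(-8) = 872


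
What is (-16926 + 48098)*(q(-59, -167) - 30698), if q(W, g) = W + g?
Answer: -963962928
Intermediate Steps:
(-16926 + 48098)*(q(-59, -167) - 30698) = (-16926 + 48098)*((-59 - 167) - 30698) = 31172*(-226 - 30698) = 31172*(-30924) = -963962928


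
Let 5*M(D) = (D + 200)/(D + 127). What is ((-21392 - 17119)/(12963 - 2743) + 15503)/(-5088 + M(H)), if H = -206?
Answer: -12513769771/4107937176 ≈ -3.0462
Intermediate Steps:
M(D) = (200 + D)/(5*(127 + D)) (M(D) = ((D + 200)/(D + 127))/5 = ((200 + D)/(127 + D))/5 = (200 + D)/(5*(127 + D)))
((-21392 - 17119)/(12963 - 2743) + 15503)/(-5088 + M(H)) = ((-21392 - 17119)/(12963 - 2743) + 15503)/(-5088 + (200 - 206)/(5*(127 - 206))) = (-38511/10220 + 15503)/(-5088 + (⅕)*(-6)/(-79)) = (-38511*1/10220 + 15503)/(-5088 + (⅕)*(-1/79)*(-6)) = (-38511/10220 + 15503)/(-5088 + 6/395) = 158402149/(10220*(-2009754/395)) = (158402149/10220)*(-395/2009754) = -12513769771/4107937176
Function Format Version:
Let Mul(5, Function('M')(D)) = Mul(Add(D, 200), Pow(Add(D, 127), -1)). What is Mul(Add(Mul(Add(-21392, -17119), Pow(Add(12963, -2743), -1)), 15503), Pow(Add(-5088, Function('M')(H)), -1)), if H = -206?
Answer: Rational(-12513769771, 4107937176) ≈ -3.0462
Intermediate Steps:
Function('M')(D) = Mul(Rational(1, 5), Pow(Add(127, D), -1), Add(200, D)) (Function('M')(D) = Mul(Rational(1, 5), Mul(Add(D, 200), Pow(Add(D, 127), -1))) = Mul(Rational(1, 5), Mul(Add(200, D), Pow(Add(127, D), -1))) = Mul(Rational(1, 5), Mul(Pow(Add(127, D), -1), Add(200, D))) = Mul(Rational(1, 5), Pow(Add(127, D), -1), Add(200, D)))
Mul(Add(Mul(Add(-21392, -17119), Pow(Add(12963, -2743), -1)), 15503), Pow(Add(-5088, Function('M')(H)), -1)) = Mul(Add(Mul(Add(-21392, -17119), Pow(Add(12963, -2743), -1)), 15503), Pow(Add(-5088, Mul(Rational(1, 5), Pow(Add(127, -206), -1), Add(200, -206))), -1)) = Mul(Add(Mul(-38511, Pow(10220, -1)), 15503), Pow(Add(-5088, Mul(Rational(1, 5), Pow(-79, -1), -6)), -1)) = Mul(Add(Mul(-38511, Rational(1, 10220)), 15503), Pow(Add(-5088, Mul(Rational(1, 5), Rational(-1, 79), -6)), -1)) = Mul(Add(Rational(-38511, 10220), 15503), Pow(Add(-5088, Rational(6, 395)), -1)) = Mul(Rational(158402149, 10220), Pow(Rational(-2009754, 395), -1)) = Mul(Rational(158402149, 10220), Rational(-395, 2009754)) = Rational(-12513769771, 4107937176)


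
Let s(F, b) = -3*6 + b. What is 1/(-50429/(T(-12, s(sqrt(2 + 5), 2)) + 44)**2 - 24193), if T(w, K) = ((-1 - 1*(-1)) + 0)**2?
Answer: -1936/46888077 ≈ -4.1290e-5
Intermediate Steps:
s(F, b) = -18 + b
T(w, K) = 0 (T(w, K) = ((-1 + 1) + 0)**2 = (0 + 0)**2 = 0**2 = 0)
1/(-50429/(T(-12, s(sqrt(2 + 5), 2)) + 44)**2 - 24193) = 1/(-50429/(0 + 44)**2 - 24193) = 1/(-50429/(44**2) - 24193) = 1/(-50429/1936 - 24193) = 1/(-46888077/1936) = -1936/46888077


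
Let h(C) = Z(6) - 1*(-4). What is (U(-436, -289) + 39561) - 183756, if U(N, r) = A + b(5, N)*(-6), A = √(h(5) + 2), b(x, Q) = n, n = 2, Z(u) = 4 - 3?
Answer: -144207 + √7 ≈ -1.4420e+5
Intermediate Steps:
Z(u) = 1
b(x, Q) = 2
h(C) = 5 (h(C) = 1 - 1*(-4) = 1 + 4 = 5)
A = √7 (A = √(5 + 2) = √7 ≈ 2.6458)
U(N, r) = -12 + √7 (U(N, r) = √7 + 2*(-6) = √7 - 12 = -12 + √7)
(U(-436, -289) + 39561) - 183756 = ((-12 + √7) + 39561) - 183756 = (39549 + √7) - 183756 = -144207 + √7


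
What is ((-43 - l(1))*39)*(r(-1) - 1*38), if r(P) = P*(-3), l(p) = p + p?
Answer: 61425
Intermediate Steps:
l(p) = 2*p
r(P) = -3*P
((-43 - l(1))*39)*(r(-1) - 1*38) = ((-43 - 2)*39)*(-3*(-1) - 1*38) = ((-43 - 1*2)*39)*(3 - 38) = ((-43 - 2)*39)*(-35) = -45*39*(-35) = -1755*(-35) = 61425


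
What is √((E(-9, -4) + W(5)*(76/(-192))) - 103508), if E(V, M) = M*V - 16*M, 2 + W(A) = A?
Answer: I*√1654547/4 ≈ 321.57*I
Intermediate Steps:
W(A) = -2 + A
E(V, M) = -16*M + M*V
√((E(-9, -4) + W(5)*(76/(-192))) - 103508) = √((-4*(-16 - 9) + (-2 + 5)*(76/(-192))) - 103508) = √((-4*(-25) + 3*(76*(-1/192))) - 103508) = √((100 + 3*(-19/48)) - 103508) = √((100 - 19/16) - 103508) = √(1581/16 - 103508) = √(-1654547/16) = I*√1654547/4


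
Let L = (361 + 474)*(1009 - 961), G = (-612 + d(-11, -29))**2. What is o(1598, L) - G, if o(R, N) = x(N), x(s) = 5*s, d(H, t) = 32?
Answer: -136000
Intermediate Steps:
G = 336400 (G = (-612 + 32)**2 = (-580)**2 = 336400)
L = 40080 (L = 835*48 = 40080)
o(R, N) = 5*N
o(1598, L) - G = 5*40080 - 1*336400 = 200400 - 336400 = -136000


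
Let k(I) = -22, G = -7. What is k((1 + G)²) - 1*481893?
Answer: -481915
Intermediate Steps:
k((1 + G)²) - 1*481893 = -22 - 1*481893 = -22 - 481893 = -481915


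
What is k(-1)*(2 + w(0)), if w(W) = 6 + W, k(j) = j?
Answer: -8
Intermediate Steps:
k(-1)*(2 + w(0)) = -(2 + (6 + 0)) = -(2 + 6) = -1*8 = -8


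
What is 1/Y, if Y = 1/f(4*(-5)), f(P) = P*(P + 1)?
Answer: 380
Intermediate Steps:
f(P) = P*(1 + P)
Y = 1/380 (Y = 1/((4*(-5))*(1 + 4*(-5))) = 1/(-20*(1 - 20)) = 1/(-20*(-19)) = 1/380 ≈ 0.0026316)
1/Y = 1/(1/380) = 380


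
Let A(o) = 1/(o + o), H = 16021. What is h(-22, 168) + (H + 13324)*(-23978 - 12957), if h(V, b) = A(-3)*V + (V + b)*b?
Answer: -3251499130/3 ≈ -1.0838e+9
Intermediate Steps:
A(o) = 1/(2*o)
h(V, b) = -V/6 + b*(V + b) (h(V, b) = ((½)/(-3))*V + (V + b)*b = ((½)*(-⅓))*V + b*(V + b) = -V/6 + b*(V + b))
h(-22, 168) + (H + 13324)*(-23978 - 12957) = (168² - ⅙*(-22) - 22*168) + (16021 + 13324)*(-23978 - 12957) = (28224 + 11/3 - 3696) + 29345*(-36935) = 73595/3 - 1083857575 = -3251499130/3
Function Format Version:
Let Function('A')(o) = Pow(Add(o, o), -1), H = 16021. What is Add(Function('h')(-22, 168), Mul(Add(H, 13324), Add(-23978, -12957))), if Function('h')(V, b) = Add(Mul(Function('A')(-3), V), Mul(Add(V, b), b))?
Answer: Rational(-3251499130, 3) ≈ -1.0838e+9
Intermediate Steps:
Function('A')(o) = Mul(Rational(1, 2), Pow(o, -1)) (Function('A')(o) = Pow(Mul(2, o), -1) = Mul(Rational(1, 2), Pow(o, -1)))
Function('h')(V, b) = Add(Mul(Rational(-1, 6), V), Mul(b, Add(V, b))) (Function('h')(V, b) = Add(Mul(Mul(Rational(1, 2), Pow(-3, -1)), V), Mul(Add(V, b), b)) = Add(Mul(Mul(Rational(1, 2), Rational(-1, 3)), V), Mul(b, Add(V, b))) = Add(Mul(Rational(-1, 6), V), Mul(b, Add(V, b))))
Add(Function('h')(-22, 168), Mul(Add(H, 13324), Add(-23978, -12957))) = Add(Add(Pow(168, 2), Mul(Rational(-1, 6), -22), Mul(-22, 168)), Mul(Add(16021, 13324), Add(-23978, -12957))) = Add(Add(28224, Rational(11, 3), -3696), Mul(29345, -36935)) = Add(Rational(73595, 3), -1083857575) = Rational(-3251499130, 3)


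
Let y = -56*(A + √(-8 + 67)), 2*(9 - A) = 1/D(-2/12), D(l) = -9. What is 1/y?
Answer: -1467/208684 + 81*√59/104342 ≈ -0.0010669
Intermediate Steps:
A = 163/18 (A = 9 - ½/(-9) = 9 - ½*(-⅑) = 9 + 1/18 = 163/18 ≈ 9.0556)
y = -4564/9 - 56*√59 (y = -56*(163/18 + √(-8 + 67)) = -56*(163/18 + √59) = -4564/9 - 56*√59 ≈ -937.25)
1/y = 1/(-4564/9 - 56*√59)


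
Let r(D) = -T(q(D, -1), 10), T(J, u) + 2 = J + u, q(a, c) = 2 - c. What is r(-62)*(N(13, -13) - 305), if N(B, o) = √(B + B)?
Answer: 3355 - 11*√26 ≈ 3298.9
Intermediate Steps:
T(J, u) = -2 + J + u (T(J, u) = -2 + (J + u) = -2 + J + u)
N(B, o) = √2*√B (N(B, o) = √(2*B) = √2*√B)
r(D) = -11 (r(D) = -(-2 + (2 - 1*(-1)) + 10) = -(-2 + (2 + 1) + 10) = -(-2 + 3 + 10) = -1*11 = -11)
r(-62)*(N(13, -13) - 305) = -11*(√2*√13 - 305) = -11*(√26 - 305) = -11*(-305 + √26) = 3355 - 11*√26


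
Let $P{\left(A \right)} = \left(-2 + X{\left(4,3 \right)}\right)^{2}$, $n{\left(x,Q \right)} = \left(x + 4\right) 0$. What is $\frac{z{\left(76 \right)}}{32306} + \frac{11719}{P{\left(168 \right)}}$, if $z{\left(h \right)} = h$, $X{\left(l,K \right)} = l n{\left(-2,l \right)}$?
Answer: $\frac{189297159}{64612} \approx 2929.8$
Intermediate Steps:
$n{\left(x,Q \right)} = 0$ ($n{\left(x,Q \right)} = \left(4 + x\right) 0 = 0$)
$X{\left(l,K \right)} = 0$ ($X{\left(l,K \right)} = l 0 = 0$)
$P{\left(A \right)} = 4$ ($P{\left(A \right)} = \left(-2 + 0\right)^{2} = \left(-2\right)^{2} = 4$)
$\frac{z{\left(76 \right)}}{32306} + \frac{11719}{P{\left(168 \right)}} = \frac{76}{32306} + \frac{11719}{4} = 76 \cdot \frac{1}{32306} + 11719 \cdot \frac{1}{4} = \frac{38}{16153} + \frac{11719}{4} = \frac{189297159}{64612}$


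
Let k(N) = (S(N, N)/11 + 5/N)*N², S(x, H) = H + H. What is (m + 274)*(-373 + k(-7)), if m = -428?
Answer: 72436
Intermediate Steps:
S(x, H) = 2*H
k(N) = N²*(5/N + 2*N/11) (k(N) = ((2*N)/11 + 5/N)*N² = ((2*N)*(1/11) + 5/N)*N² = (2*N/11 + 5/N)*N² = (5/N + 2*N/11)*N² = N²*(5/N + 2*N/11))
(m + 274)*(-373 + k(-7)) = (-428 + 274)*(-373 + (1/11)*(-7)*(55 + 2*(-7)²)) = -154*(-373 + (1/11)*(-7)*(55 + 2*49)) = -154*(-373 + (1/11)*(-7)*(55 + 98)) = -154*(-373 + (1/11)*(-7)*153) = -154*(-373 - 1071/11) = -154*(-5174/11) = 72436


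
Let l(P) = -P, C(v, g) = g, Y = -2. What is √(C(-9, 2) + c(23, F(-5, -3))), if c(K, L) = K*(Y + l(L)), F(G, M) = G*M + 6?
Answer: I*√527 ≈ 22.956*I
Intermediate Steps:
F(G, M) = 6 + G*M
c(K, L) = K*(-2 - L)
√(C(-9, 2) + c(23, F(-5, -3))) = √(2 - 1*23*(2 + (6 - 5*(-3)))) = √(2 - 1*23*(2 + (6 + 15))) = √(2 - 1*23*(2 + 21)) = √(2 - 1*23*23) = √(2 - 529) = √(-527) = I*√527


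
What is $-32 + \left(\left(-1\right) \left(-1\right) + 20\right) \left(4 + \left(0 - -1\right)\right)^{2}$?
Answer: $493$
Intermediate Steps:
$-32 + \left(\left(-1\right) \left(-1\right) + 20\right) \left(4 + \left(0 - -1\right)\right)^{2} = -32 + \left(1 + 20\right) \left(4 + \left(0 + 1\right)\right)^{2} = -32 + 21 \left(4 + 1\right)^{2} = -32 + 21 \cdot 5^{2} = -32 + 21 \cdot 25 = -32 + 525 = 493$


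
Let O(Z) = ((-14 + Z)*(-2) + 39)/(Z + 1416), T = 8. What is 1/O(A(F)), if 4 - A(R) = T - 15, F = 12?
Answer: 1427/45 ≈ 31.711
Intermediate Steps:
A(R) = 11 (A(R) = 4 - (8 - 15) = 4 - 1*(-7) = 4 + 7 = 11)
O(Z) = (67 - 2*Z)/(1416 + Z) (O(Z) = ((28 - 2*Z) + 39)/(1416 + Z) = (67 - 2*Z)/(1416 + Z))
1/O(A(F)) = 1/((67 - 2*11)/(1416 + 11)) = 1/((67 - 22)/1427) = 1/((1/1427)*45) = 1/(45/1427) = 1427/45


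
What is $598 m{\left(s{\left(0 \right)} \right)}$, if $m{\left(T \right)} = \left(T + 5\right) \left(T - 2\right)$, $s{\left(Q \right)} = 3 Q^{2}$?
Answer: $-5980$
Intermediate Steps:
$m{\left(T \right)} = \left(-2 + T\right) \left(5 + T\right)$ ($m{\left(T \right)} = \left(5 + T\right) \left(-2 + T\right) = \left(-2 + T\right) \left(5 + T\right)$)
$598 m{\left(s{\left(0 \right)} \right)} = 598 \left(-10 + \left(3 \cdot 0^{2}\right)^{2} + 3 \cdot 3 \cdot 0^{2}\right) = 598 \left(-10 + \left(3 \cdot 0\right)^{2} + 3 \cdot 3 \cdot 0\right) = 598 \left(-10 + 0^{2} + 3 \cdot 0\right) = 598 \left(-10 + 0 + 0\right) = 598 \left(-10\right) = -5980$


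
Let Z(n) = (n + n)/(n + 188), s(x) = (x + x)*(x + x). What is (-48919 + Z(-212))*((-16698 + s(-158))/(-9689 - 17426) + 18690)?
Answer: -74334358151168/81345 ≈ -9.1382e+8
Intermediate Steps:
s(x) = 4*x**2 (s(x) = (2*x)*(2*x) = 4*x**2)
Z(n) = 2*n/(188 + n) (Z(n) = (2*n)/(188 + n) = 2*n/(188 + n))
(-48919 + Z(-212))*((-16698 + s(-158))/(-9689 - 17426) + 18690) = (-48919 + 2*(-212)/(188 - 212))*((-16698 + 4*(-158)**2)/(-9689 - 17426) + 18690) = (-48919 + 2*(-212)/(-24))*((-16698 + 4*24964)/(-27115) + 18690) = (-48919 + 2*(-212)*(-1/24))*((-16698 + 99856)*(-1/27115) + 18690) = (-48919 + 53/3)*(83158*(-1/27115) + 18690) = -146704*(-83158/27115 + 18690)/3 = -146704/3*506696192/27115 = -74334358151168/81345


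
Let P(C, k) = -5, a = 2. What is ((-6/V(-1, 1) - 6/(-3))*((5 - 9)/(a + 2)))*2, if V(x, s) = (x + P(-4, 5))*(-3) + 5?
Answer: -80/23 ≈ -3.4783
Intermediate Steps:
V(x, s) = 20 - 3*x (V(x, s) = (x - 5)*(-3) + 5 = (-5 + x)*(-3) + 5 = (15 - 3*x) + 5 = 20 - 3*x)
((-6/V(-1, 1) - 6/(-3))*((5 - 9)/(a + 2)))*2 = ((-6/(20 - 3*(-1)) - 6/(-3))*((5 - 9)/(2 + 2)))*2 = ((-6/(20 + 3) - 6*(-⅓))*(-4/4))*2 = ((-6/23 + 2)*(-4*¼))*2 = ((-6*1/23 + 2)*(-1))*2 = ((-6/23 + 2)*(-1))*2 = ((40/23)*(-1))*2 = -40/23*2 = -80/23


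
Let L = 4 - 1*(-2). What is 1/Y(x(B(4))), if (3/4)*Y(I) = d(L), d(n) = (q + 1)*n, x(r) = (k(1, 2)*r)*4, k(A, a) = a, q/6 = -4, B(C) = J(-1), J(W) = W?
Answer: -1/184 ≈ -0.0054348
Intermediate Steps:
B(C) = -1
q = -24 (q = 6*(-4) = -24)
x(r) = 8*r (x(r) = (2*r)*4 = 8*r)
L = 6 (L = 4 + 2 = 6)
d(n) = -23*n (d(n) = (-24 + 1)*n = -23*n)
Y(I) = -184 (Y(I) = 4*(-23*6)/3 = (4/3)*(-138) = -184)
1/Y(x(B(4))) = 1/(-184) = -1/184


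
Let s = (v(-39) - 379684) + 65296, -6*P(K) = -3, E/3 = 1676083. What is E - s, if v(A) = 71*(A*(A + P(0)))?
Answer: 10472061/2 ≈ 5.2360e+6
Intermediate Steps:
E = 5028249 (E = 3*1676083 = 5028249)
P(K) = 1/2 (P(K) = -1/6*(-3) = 1/2)
v(A) = 71*A*(1/2 + A) (v(A) = 71*(A*(A + 1/2)) = 71*(A*(1/2 + A)) = 71*A*(1/2 + A))
s = -415563/2 (s = ((71/2)*(-39)*(1 + 2*(-39)) - 379684) + 65296 = ((71/2)*(-39)*(1 - 78) - 379684) + 65296 = ((71/2)*(-39)*(-77) - 379684) + 65296 = (213213/2 - 379684) + 65296 = -546155/2 + 65296 = -415563/2 ≈ -2.0778e+5)
E - s = 5028249 - 1*(-415563/2) = 5028249 + 415563/2 = 10472061/2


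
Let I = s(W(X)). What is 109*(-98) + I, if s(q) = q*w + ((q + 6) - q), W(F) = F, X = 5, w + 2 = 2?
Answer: -10676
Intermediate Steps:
w = 0 (w = -2 + 2 = 0)
s(q) = 6 (s(q) = q*0 + ((q + 6) - q) = 0 + ((6 + q) - q) = 0 + 6 = 6)
I = 6
109*(-98) + I = 109*(-98) + 6 = -10682 + 6 = -10676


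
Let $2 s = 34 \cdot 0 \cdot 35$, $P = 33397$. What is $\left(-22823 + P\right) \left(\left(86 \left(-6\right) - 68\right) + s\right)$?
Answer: $-6175216$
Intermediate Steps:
$s = 0$ ($s = \frac{34 \cdot 0 \cdot 35}{2} = \frac{0 \cdot 35}{2} = \frac{1}{2} \cdot 0 = 0$)
$\left(-22823 + P\right) \left(\left(86 \left(-6\right) - 68\right) + s\right) = \left(-22823 + 33397\right) \left(\left(86 \left(-6\right) - 68\right) + 0\right) = 10574 \left(\left(-516 - 68\right) + 0\right) = 10574 \left(-584 + 0\right) = 10574 \left(-584\right) = -6175216$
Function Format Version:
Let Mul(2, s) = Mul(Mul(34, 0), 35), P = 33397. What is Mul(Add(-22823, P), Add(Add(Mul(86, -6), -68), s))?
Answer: -6175216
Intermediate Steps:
s = 0 (s = Mul(Rational(1, 2), Mul(Mul(34, 0), 35)) = Mul(Rational(1, 2), Mul(0, 35)) = Mul(Rational(1, 2), 0) = 0)
Mul(Add(-22823, P), Add(Add(Mul(86, -6), -68), s)) = Mul(Add(-22823, 33397), Add(Add(Mul(86, -6), -68), 0)) = Mul(10574, Add(Add(-516, -68), 0)) = Mul(10574, Add(-584, 0)) = Mul(10574, -584) = -6175216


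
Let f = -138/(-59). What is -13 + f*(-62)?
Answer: -9323/59 ≈ -158.02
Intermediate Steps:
f = 138/59 (f = -138*(-1/59) = 138/59 ≈ 2.3390)
-13 + f*(-62) = -13 + (138/59)*(-62) = -13 - 8556/59 = -9323/59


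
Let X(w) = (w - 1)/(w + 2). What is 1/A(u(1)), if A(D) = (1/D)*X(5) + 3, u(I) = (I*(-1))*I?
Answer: 7/17 ≈ 0.41176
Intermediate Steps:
X(w) = (-1 + w)/(2 + w)
u(I) = -I² (u(I) = (-I)*I = -I²)
A(D) = 3 + 4/(7*D) (A(D) = (1/D)*((-1 + 5)/(2 + 5)) + 3 = (4/7)/D + 3 = 4/(7*D) + 3 = 3 + 4/(7*D))
1/A(u(1)) = 1/(3 + 4/(7*((-1*1²)))) = 1/(3 + 4/(7*((-1*1)))) = 1/(3 + (4/7)/(-1)) = 1/(3 + (4/7)*(-1)) = 1/(3 - 4/7) = 1/(17/7) = 7/17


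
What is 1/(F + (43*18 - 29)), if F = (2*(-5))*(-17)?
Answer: 1/915 ≈ 0.0010929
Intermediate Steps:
F = 170 (F = -10*(-17) = 170)
1/(F + (43*18 - 29)) = 1/(170 + (43*18 - 29)) = 1/(170 + (774 - 29)) = 1/(170 + 745) = 1/915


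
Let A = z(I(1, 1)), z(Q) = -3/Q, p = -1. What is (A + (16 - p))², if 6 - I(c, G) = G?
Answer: 6724/25 ≈ 268.96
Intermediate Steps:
I(c, G) = 6 - G
A = -⅗ (A = -3/(6 - 1*1) = -3/(6 - 1) = -3/5 = -3*⅕ = -⅗ ≈ -0.60000)
(A + (16 - p))² = (-⅗ + (16 - 1*(-1)))² = (-⅗ + (16 + 1))² = (-⅗ + 17)² = (82/5)² = 6724/25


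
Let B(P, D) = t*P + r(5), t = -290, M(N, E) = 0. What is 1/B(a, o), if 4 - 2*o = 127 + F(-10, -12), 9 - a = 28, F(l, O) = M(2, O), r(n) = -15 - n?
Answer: 1/5490 ≈ 0.00018215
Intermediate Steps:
F(l, O) = 0
a = -19 (a = 9 - 1*28 = 9 - 28 = -19)
o = -123/2 (o = 2 - (127 + 0)/2 = 2 - ½*127 = 2 - 127/2 = -123/2 ≈ -61.500)
B(P, D) = -20 - 290*P (B(P, D) = -290*P + (-15 - 1*5) = -290*P + (-15 - 5) = -290*P - 20 = -20 - 290*P)
1/B(a, o) = 1/(-20 - 290*(-19)) = 1/(-20 + 5510) = 1/5490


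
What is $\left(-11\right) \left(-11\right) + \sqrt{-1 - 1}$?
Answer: $121 + i \sqrt{2} \approx 121.0 + 1.4142 i$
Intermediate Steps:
$\left(-11\right) \left(-11\right) + \sqrt{-1 - 1} = 121 + \sqrt{-2} = 121 + i \sqrt{2}$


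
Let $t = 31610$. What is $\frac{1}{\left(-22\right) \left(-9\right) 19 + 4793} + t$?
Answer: $\frac{270423551}{8555} \approx 31610.0$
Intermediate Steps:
$\frac{1}{\left(-22\right) \left(-9\right) 19 + 4793} + t = \frac{1}{\left(-22\right) \left(-9\right) 19 + 4793} + 31610 = \frac{1}{198 \cdot 19 + 4793} + 31610 = \frac{1}{3762 + 4793} + 31610 = \frac{1}{8555} + 31610 = \frac{270423551}{8555}$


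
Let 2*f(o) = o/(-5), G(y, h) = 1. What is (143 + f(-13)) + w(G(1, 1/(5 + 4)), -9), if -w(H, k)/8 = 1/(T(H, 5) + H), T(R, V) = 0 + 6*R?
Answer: 10021/70 ≈ 143.16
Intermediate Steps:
T(R, V) = 6*R
f(o) = -o/10 (f(o) = (o/(-5))/2 = (o*(-⅕))/2 = (-o/5)/2 = -o/10)
w(H, k) = -8/(7*H) (w(H, k) = -8/(6*H + H) = -8*1/(7*H) = -8/(7*H))
(143 + f(-13)) + w(G(1, 1/(5 + 4)), -9) = (143 - ⅒*(-13)) - 8/7/1 = (143 + 13/10) - 8/7*1 = 1443/10 - 8/7 = 10021/70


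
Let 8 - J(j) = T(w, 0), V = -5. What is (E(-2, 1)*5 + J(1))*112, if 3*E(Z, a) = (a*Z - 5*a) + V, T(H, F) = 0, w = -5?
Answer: -1344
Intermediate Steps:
J(j) = 8 (J(j) = 8 - 1*0 = 8 + 0 = 8)
E(Z, a) = -5/3 - 5*a/3 + Z*a/3 (E(Z, a) = ((a*Z - 5*a) - 5)/3 = ((Z*a - 5*a) - 5)/3 = ((-5*a + Z*a) - 5)/3 = (-5 - 5*a + Z*a)/3 = -5/3 - 5*a/3 + Z*a/3)
(E(-2, 1)*5 + J(1))*112 = ((-5/3 - 5/3*1 + (⅓)*(-2)*1)*5 + 8)*112 = ((-5/3 - 5/3 - ⅔)*5 + 8)*112 = (-4*5 + 8)*112 = (-20 + 8)*112 = -12*112 = -1344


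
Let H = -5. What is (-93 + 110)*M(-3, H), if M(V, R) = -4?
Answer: -68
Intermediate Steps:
(-93 + 110)*M(-3, H) = (-93 + 110)*(-4) = 17*(-4) = -68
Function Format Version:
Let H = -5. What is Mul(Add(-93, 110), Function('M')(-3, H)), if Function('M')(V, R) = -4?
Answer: -68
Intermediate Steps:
Mul(Add(-93, 110), Function('M')(-3, H)) = Mul(Add(-93, 110), -4) = Mul(17, -4) = -68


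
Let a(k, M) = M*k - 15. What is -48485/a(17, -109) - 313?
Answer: -536199/1868 ≈ -287.04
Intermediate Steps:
a(k, M) = -15 + M*k
-48485/a(17, -109) - 313 = -48485/(-15 - 109*17) - 313 = -48485/(-15 - 1853) - 313 = -48485/(-1868) - 313 = -48485*(-1/1868) - 313 = 48485/1868 - 313 = -536199/1868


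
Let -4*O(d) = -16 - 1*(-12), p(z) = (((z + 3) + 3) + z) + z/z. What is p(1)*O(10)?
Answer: 9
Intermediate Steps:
p(z) = 7 + 2*z (p(z) = (((3 + z) + 3) + z) + 1 = ((6 + z) + z) + 1 = (6 + 2*z) + 1 = 7 + 2*z)
O(d) = 1 (O(d) = -(-16 - 1*(-12))/4 = -(-16 + 12)/4 = -1/4*(-4) = 1)
p(1)*O(10) = (7 + 2*1)*1 = (7 + 2)*1 = 9*1 = 9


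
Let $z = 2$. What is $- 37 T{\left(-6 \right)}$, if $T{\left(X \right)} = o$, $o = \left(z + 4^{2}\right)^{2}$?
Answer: $-11988$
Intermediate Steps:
$o = 324$ ($o = \left(2 + 4^{2}\right)^{2} = \left(2 + 16\right)^{2} = 18^{2} = 324$)
$T{\left(X \right)} = 324$
$- 37 T{\left(-6 \right)} = \left(-37\right) 324 = -11988$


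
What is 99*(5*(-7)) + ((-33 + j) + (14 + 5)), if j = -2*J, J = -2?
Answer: -3475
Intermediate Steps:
j = 4 (j = -2*(-2) = 4)
99*(5*(-7)) + ((-33 + j) + (14 + 5)) = 99*(5*(-7)) + ((-33 + 4) + (14 + 5)) = 99*(-35) + (-29 + 19) = -3465 - 10 = -3475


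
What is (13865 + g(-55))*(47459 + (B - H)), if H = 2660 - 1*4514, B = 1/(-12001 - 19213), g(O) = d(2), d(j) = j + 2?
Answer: 21347941200489/31214 ≈ 6.8392e+8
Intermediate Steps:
d(j) = 2 + j
g(O) = 4 (g(O) = 2 + 2 = 4)
B = -1/31214 (B = 1/(-31214) = -1/31214 ≈ -3.2037e-5)
H = -1854 (H = 2660 - 4514 = -1854)
(13865 + g(-55))*(47459 + (B - H)) = (13865 + 4)*(47459 + (-1/31214 - 1*(-1854))) = 13869*(47459 + (-1/31214 + 1854)) = 13869*(47459 + 57870755/31214) = 13869*(1539255981/31214) = 21347941200489/31214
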